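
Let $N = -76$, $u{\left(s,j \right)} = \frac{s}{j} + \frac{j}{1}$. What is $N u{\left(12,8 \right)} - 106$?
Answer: $-828$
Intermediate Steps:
$u{\left(s,j \right)} = j + \frac{s}{j}$ ($u{\left(s,j \right)} = \frac{s}{j} + j 1 = \frac{s}{j} + j = j + \frac{s}{j}$)
$N u{\left(12,8 \right)} - 106 = - 76 \left(8 + \frac{12}{8}\right) - 106 = - 76 \left(8 + 12 \cdot \frac{1}{8}\right) - 106 = - 76 \left(8 + \frac{3}{2}\right) - 106 = \left(-76\right) \frac{19}{2} - 106 = -722 - 106 = -828$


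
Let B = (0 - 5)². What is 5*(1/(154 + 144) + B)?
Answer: 37255/298 ≈ 125.02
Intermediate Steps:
B = 25 (B = (-5)² = 25)
5*(1/(154 + 144) + B) = 5*(1/(154 + 144) + 25) = 5*(1/298 + 25) = 5*(7451/298) = 37255/298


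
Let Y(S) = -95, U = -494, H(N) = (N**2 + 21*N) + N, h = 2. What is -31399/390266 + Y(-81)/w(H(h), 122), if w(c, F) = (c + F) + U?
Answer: 13450997/63223092 ≈ 0.21275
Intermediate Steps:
H(N) = N**2 + 22*N
w(c, F) = -494 + F + c (w(c, F) = (c + F) - 494 = (F + c) - 494 = -494 + F + c)
-31399/390266 + Y(-81)/w(H(h), 122) = -31399/390266 - 95/(-494 + 122 + 2*(22 + 2)) = -31399*1/390266 - 95/(-494 + 122 + 2*24) = -31399/390266 - 95/(-494 + 122 + 48) = -31399/390266 - 95/(-324) = -31399/390266 - 95*(-1/324) = -31399/390266 + 95/324 = 13450997/63223092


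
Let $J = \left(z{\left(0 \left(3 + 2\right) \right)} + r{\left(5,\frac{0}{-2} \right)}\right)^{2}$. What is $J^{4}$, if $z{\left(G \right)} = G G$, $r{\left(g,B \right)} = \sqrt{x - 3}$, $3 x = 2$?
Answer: $\frac{2401}{81} \approx 29.642$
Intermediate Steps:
$x = \frac{2}{3}$ ($x = \frac{1}{3} \cdot 2 = \frac{2}{3} \approx 0.66667$)
$r{\left(g,B \right)} = \frac{i \sqrt{21}}{3}$ ($r{\left(g,B \right)} = \sqrt{\frac{2}{3} - 3} = \sqrt{- \frac{7}{3}} = \frac{i \sqrt{21}}{3}$)
$z{\left(G \right)} = G^{2}$
$J = - \frac{7}{3}$ ($J = \left(\left(0 \left(3 + 2\right)\right)^{2} + \frac{i \sqrt{21}}{3}\right)^{2} = \left(\left(0 \cdot 5\right)^{2} + \frac{i \sqrt{21}}{3}\right)^{2} = \left(0^{2} + \frac{i \sqrt{21}}{3}\right)^{2} = \left(0 + \frac{i \sqrt{21}}{3}\right)^{2} = \left(\frac{i \sqrt{21}}{3}\right)^{2} = - \frac{7}{3} \approx -2.3333$)
$J^{4} = \left(- \frac{7}{3}\right)^{4} = \frac{2401}{81}$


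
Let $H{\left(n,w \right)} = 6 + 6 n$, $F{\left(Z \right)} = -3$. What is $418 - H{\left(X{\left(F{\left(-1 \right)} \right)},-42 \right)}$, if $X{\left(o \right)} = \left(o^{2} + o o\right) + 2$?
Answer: $292$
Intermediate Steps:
$X{\left(o \right)} = 2 + 2 o^{2}$ ($X{\left(o \right)} = \left(o^{2} + o^{2}\right) + 2 = 2 o^{2} + 2 = 2 + 2 o^{2}$)
$418 - H{\left(X{\left(F{\left(-1 \right)} \right)},-42 \right)} = 418 - \left(6 + 6 \left(2 + 2 \left(-3\right)^{2}\right)\right) = 418 - \left(6 + 6 \left(2 + 2 \cdot 9\right)\right) = 418 - \left(6 + 6 \left(2 + 18\right)\right) = 418 - \left(6 + 6 \cdot 20\right) = 418 - \left(6 + 120\right) = 418 - 126 = 292$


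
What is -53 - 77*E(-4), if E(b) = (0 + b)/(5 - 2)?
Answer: 149/3 ≈ 49.667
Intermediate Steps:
E(b) = b/3
-53 - 77*E(-4) = -53 - 77*(-4)/3 = -53 - 77*(-4/3) = -53 + 308/3 = 149/3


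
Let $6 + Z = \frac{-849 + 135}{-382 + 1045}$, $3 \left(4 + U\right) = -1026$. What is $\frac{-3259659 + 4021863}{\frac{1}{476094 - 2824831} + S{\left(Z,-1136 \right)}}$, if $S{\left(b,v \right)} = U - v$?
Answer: $\frac{596738912116}{618500743} \approx 964.82$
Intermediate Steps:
$U = -346$ ($U = -4 + \frac{1}{3} \left(-1026\right) = -4 - 342 = -346$)
$Z = - \frac{92}{13}$ ($Z = -6 + \frac{-849 + 135}{-382 + 1045} = -6 - \frac{714}{663} = -6 - \frac{14}{13} = - \frac{92}{13} \approx -7.0769$)
$S{\left(b,v \right)} = -346 - v$
$\frac{-3259659 + 4021863}{\frac{1}{476094 - 2824831} + S{\left(Z,-1136 \right)}} = \frac{-3259659 + 4021863}{\frac{1}{476094 - 2824831} - -790} = \frac{762204}{\frac{1}{-2348737} + \left(-346 + 1136\right)} = \frac{762204}{- \frac{1}{2348737} + 790} = \frac{762204}{\frac{1855502229}{2348737}} = 762204 \cdot \frac{2348737}{1855502229} = \frac{596738912116}{618500743}$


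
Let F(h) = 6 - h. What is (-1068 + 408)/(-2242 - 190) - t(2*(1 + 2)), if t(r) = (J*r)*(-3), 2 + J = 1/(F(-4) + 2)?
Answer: -20811/608 ≈ -34.229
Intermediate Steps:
J = -23/12 (J = -2 + 1/((6 - 1*(-4)) + 2) = -2 + 1/((6 + 4) + 2) = -2 + 1/(10 + 2) = -2 + 1/12 = -23/12 ≈ -1.9167)
t(r) = 23*r/4 (t(r) = -23*r/12*(-3) = 23*r/4)
(-1068 + 408)/(-2242 - 190) - t(2*(1 + 2)) = (-1068 + 408)/(-2242 - 190) - 23*2*(1 + 2)/4 = -660/(-2432) - 23*2*3/4 = -660*(-1/2432) - 23*6/4 = 165/608 - 1*69/2 = 165/608 - 69/2 = -20811/608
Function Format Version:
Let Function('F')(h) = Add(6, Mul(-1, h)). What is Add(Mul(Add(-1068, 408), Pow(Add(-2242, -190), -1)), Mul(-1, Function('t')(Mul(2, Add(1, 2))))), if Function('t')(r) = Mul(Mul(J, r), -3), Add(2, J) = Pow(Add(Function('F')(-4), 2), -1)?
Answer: Rational(-20811, 608) ≈ -34.229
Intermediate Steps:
J = Rational(-23, 12) (J = Add(-2, Pow(Add(Add(6, Mul(-1, -4)), 2), -1)) = Add(-2, Pow(Add(Add(6, 4), 2), -1)) = Add(-2, Pow(Add(10, 2), -1)) = Add(-2, Pow(12, -1)) = Add(-2, Rational(1, 12)) = Rational(-23, 12) ≈ -1.9167)
Function('t')(r) = Mul(Rational(23, 4), r) (Function('t')(r) = Mul(Mul(Rational(-23, 12), r), -3) = Mul(Rational(23, 4), r))
Add(Mul(Add(-1068, 408), Pow(Add(-2242, -190), -1)), Mul(-1, Function('t')(Mul(2, Add(1, 2))))) = Add(Mul(Add(-1068, 408), Pow(Add(-2242, -190), -1)), Mul(-1, Mul(Rational(23, 4), Mul(2, Add(1, 2))))) = Add(Mul(-660, Pow(-2432, -1)), Mul(-1, Mul(Rational(23, 4), Mul(2, 3)))) = Add(Mul(-660, Rational(-1, 2432)), Mul(-1, Mul(Rational(23, 4), 6))) = Add(Rational(165, 608), Mul(-1, Rational(69, 2))) = Add(Rational(165, 608), Rational(-69, 2)) = Rational(-20811, 608)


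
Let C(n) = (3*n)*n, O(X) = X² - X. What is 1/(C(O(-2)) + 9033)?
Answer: 1/9141 ≈ 0.00010940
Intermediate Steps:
C(n) = 3*n²
1/(C(O(-2)) + 9033) = 1/(3*(-2*(-1 - 2))² + 9033) = 1/(3*(-2*(-3))² + 9033) = 1/(3*6² + 9033) = 1/(3*36 + 9033) = 1/(108 + 9033) = 1/9141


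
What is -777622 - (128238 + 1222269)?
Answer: -2128129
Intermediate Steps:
-777622 - (128238 + 1222269) = -777622 - 1*1350507 = -777622 - 1350507 = -2128129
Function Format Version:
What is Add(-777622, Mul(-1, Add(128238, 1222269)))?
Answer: -2128129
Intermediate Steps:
Add(-777622, Mul(-1, Add(128238, 1222269))) = Add(-777622, Mul(-1, 1350507)) = Add(-777622, -1350507) = -2128129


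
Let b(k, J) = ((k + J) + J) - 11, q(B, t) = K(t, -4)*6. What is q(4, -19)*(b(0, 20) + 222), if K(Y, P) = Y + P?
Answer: -34638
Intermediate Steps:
K(Y, P) = P + Y
q(B, t) = -24 + 6*t (q(B, t) = (-4 + t)*6 = -24 + 6*t)
b(k, J) = -11 + k + 2*J (b(k, J) = ((J + k) + J) - 11 = (k + 2*J) - 11 = -11 + k + 2*J)
q(4, -19)*(b(0, 20) + 222) = (-24 + 6*(-19))*((-11 + 0 + 2*20) + 222) = (-24 - 114)*((-11 + 0 + 40) + 222) = -138*(29 + 222) = -138*251 = -34638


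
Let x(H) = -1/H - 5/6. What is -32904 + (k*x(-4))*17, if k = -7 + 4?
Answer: -131497/4 ≈ -32874.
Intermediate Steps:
k = -3
x(H) = -⅚ - 1/H (x(H) = -1/H - 5*⅙ = -1/H - ⅚ = -⅚ - 1/H)
-32904 + (k*x(-4))*17 = -32904 - 3*(-⅚ - 1/(-4))*17 = -32904 - 3*(-⅚ - 1*(-¼))*17 = -32904 - 3*(-⅚ + ¼)*17 = -32904 - 3*(-7/12)*17 = -32904 + (7/4)*17 = -32904 + 119/4 = -131497/4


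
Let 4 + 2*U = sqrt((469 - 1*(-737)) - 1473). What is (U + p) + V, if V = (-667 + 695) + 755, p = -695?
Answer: 86 + I*sqrt(267)/2 ≈ 86.0 + 8.1701*I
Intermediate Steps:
V = 783 (V = 28 + 755 = 783)
U = -2 + I*sqrt(267)/2 (U = -2 + sqrt((469 - 1*(-737)) - 1473)/2 = -2 + sqrt((469 + 737) - 1473)/2 = -2 + sqrt(1206 - 1473)/2 = -2 + sqrt(-267)/2 = -2 + (I*sqrt(267))/2 = -2 + I*sqrt(267)/2 ≈ -2.0 + 8.1701*I)
(U + p) + V = ((-2 + I*sqrt(267)/2) - 695) + 783 = (-697 + I*sqrt(267)/2) + 783 = 86 + I*sqrt(267)/2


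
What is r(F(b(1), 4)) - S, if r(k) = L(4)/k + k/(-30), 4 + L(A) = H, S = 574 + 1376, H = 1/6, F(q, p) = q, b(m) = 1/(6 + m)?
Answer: -207568/105 ≈ -1976.8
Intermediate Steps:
H = ⅙ ≈ 0.16667
S = 1950
L(A) = -23/6 (L(A) = -4 + ⅙ = -23/6)
r(k) = -23/(6*k) - k/30 (r(k) = -23/(6*k) + k/(-30) = -23/(6*k) + k*(-1/30) = -23/(6*k) - k/30)
r(F(b(1), 4)) - S = (-115 - (1/(6 + 1))²)/(30*(1/(6 + 1))) - 1*1950 = (-115 - (1/7)²)/(30*(1/7)) - 1950 = (-115 - (⅐)²)/(30*(⅐)) - 1950 = (1/30)*7*(-115 - 1*1/49) - 1950 = (1/30)*7*(-115 - 1/49) - 1950 = (1/30)*7*(-5636/49) - 1950 = -2818/105 - 1950 = -207568/105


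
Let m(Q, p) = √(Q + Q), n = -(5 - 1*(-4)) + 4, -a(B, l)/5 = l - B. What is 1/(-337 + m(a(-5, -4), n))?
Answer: -337/113579 - I*√10/113579 ≈ -0.0029671 - 2.7842e-5*I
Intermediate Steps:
a(B, l) = -5*l + 5*B (a(B, l) = -5*(l - B) = -5*l + 5*B)
n = -5 (n = -(5 + 4) + 4 = -1*9 + 4 = -9 + 4 = -5)
m(Q, p) = √2*√Q (m(Q, p) = √(2*Q) = √2*√Q)
1/(-337 + m(a(-5, -4), n)) = 1/(-337 + √2*√(-5*(-4) + 5*(-5))) = 1/(-337 + √2*√(20 - 25)) = 1/(-337 + √2*√(-5)) = 1/(-337 + √2*(I*√5)) = 1/(-337 + I*√10)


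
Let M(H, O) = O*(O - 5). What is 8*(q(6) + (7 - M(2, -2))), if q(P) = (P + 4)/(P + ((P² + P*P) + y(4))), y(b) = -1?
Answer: -4232/77 ≈ -54.961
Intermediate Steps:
M(H, O) = O*(-5 + O)
q(P) = (4 + P)/(-1 + P + 2*P²) (q(P) = (P + 4)/(P + ((P² + P*P) - 1)) = (4 + P)/(P + ((P² + P²) - 1)) = (4 + P)/(P + (2*P² - 1)) = (4 + P)/(P + (-1 + 2*P²)) = (4 + P)/(-1 + P + 2*P²))
8*(q(6) + (7 - M(2, -2))) = 8*((4 + 6)/(-1 + 6 + 2*6²) + (7 - (-2)*(-5 - 2))) = 8*(10/(-1 + 6 + 2*36) + (7 - (-2)*(-7))) = 8*(10/(-1 + 6 + 72) + (7 - 1*14)) = 8*(10/77 + (7 - 14)) = 8*((1/77)*10 - 7) = 8*(10/77 - 7) = 8*(-529/77) = -4232/77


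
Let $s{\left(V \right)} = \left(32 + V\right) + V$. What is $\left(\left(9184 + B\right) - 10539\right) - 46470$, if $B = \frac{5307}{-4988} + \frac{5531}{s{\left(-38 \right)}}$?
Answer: $- \frac{45362373}{946} \approx -47952.0$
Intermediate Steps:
$s{\left(V \right)} = 32 + 2 V$
$B = - \frac{119923}{946}$ ($B = \frac{5307}{-4988} + \frac{5531}{32 + 2 \left(-38\right)} = 5307 \left(- \frac{1}{4988}\right) + \frac{5531}{32 - 76} = - \frac{183}{172} + \frac{5531}{-44} = - \frac{183}{172} + 5531 \left(- \frac{1}{44}\right) = - \frac{183}{172} - \frac{5531}{44} = - \frac{119923}{946} \approx -126.77$)
$\left(\left(9184 + B\right) - 10539\right) - 46470 = \left(\left(9184 - \frac{119923}{946}\right) - 10539\right) - 46470 = \left(\frac{8568141}{946} - 10539\right) - 46470 = - \frac{1401753}{946} - 46470 = - \frac{45362373}{946}$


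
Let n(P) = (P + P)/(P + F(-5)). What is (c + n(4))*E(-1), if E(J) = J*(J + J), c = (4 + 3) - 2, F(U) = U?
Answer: -6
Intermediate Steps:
c = 5 (c = 7 - 2 = 5)
E(J) = 2*J**2 (E(J) = J*(2*J) = 2*J**2)
n(P) = 2*P/(-5 + P) (n(P) = (P + P)/(P - 5) = (2*P)/(-5 + P) = 2*P/(-5 + P))
(c + n(4))*E(-1) = (5 + 2*4/(-5 + 4))*(2*(-1)**2) = (5 + 2*4/(-1))*(2*1) = (5 + 2*4*(-1))*2 = (5 - 8)*2 = -3*2 = -6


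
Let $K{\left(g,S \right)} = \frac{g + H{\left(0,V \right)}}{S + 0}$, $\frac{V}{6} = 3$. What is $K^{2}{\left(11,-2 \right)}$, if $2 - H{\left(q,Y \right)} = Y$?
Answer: $\frac{25}{4} \approx 6.25$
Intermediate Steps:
$V = 18$ ($V = 6 \cdot 3 = 18$)
$H{\left(q,Y \right)} = 2 - Y$
$K{\left(g,S \right)} = \frac{-16 + g}{S}$ ($K{\left(g,S \right)} = \frac{g + \left(2 - 18\right)}{S + 0} = \frac{g + \left(2 - 18\right)}{S} = \frac{g - 16}{S} = \frac{-16 + g}{S}$)
$K^{2}{\left(11,-2 \right)} = \left(\frac{-16 + 11}{-2}\right)^{2} = \left(\left(- \frac{1}{2}\right) \left(-5\right)\right)^{2} = \left(\frac{5}{2}\right)^{2} = \frac{25}{4}$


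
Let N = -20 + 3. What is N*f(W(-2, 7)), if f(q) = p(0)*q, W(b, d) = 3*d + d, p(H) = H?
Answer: 0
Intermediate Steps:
W(b, d) = 4*d
f(q) = 0 (f(q) = 0*q = 0)
N = -17
N*f(W(-2, 7)) = -17*0 = 0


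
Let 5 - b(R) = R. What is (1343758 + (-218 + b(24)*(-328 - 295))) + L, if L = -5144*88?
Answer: 902705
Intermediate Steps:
b(R) = 5 - R
L = -452672
(1343758 + (-218 + b(24)*(-328 - 295))) + L = (1343758 + (-218 + (5 - 1*24)*(-328 - 295))) - 452672 = (1343758 + (-218 + (5 - 24)*(-623))) - 452672 = (1343758 + (-218 - 19*(-623))) - 452672 = (1343758 + (-218 + 11837)) - 452672 = (1343758 + 11619) - 452672 = 1355377 - 452672 = 902705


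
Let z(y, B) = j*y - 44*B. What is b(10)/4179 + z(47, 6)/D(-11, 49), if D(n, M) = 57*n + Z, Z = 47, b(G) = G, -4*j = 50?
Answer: 7128437/4847640 ≈ 1.4705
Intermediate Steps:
j = -25/2 (j = -¼*50 = -25/2 ≈ -12.500)
z(y, B) = -44*B - 25*y/2 (z(y, B) = -25*y/2 - 44*B = -44*B - 25*y/2)
D(n, M) = 47 + 57*n (D(n, M) = 57*n + 47 = 47 + 57*n)
b(10)/4179 + z(47, 6)/D(-11, 49) = 10/4179 + (-44*6 - 25/2*47)/(47 + 57*(-11)) = 10*(1/4179) + (-264 - 1175/2)/(47 - 627) = 10/4179 - 1703/2/(-580) = 10/4179 - 1703/2*(-1/580) = 10/4179 + 1703/1160 = 7128437/4847640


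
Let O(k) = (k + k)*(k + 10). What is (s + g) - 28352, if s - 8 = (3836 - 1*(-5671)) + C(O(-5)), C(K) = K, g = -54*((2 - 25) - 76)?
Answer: -13541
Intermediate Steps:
g = 5346 (g = -54*(-23 - 76) = -54*(-99) = 5346)
O(k) = 2*k*(10 + k) (O(k) = (2*k)*(10 + k) = 2*k*(10 + k))
s = 9465 (s = 8 + ((3836 - 1*(-5671)) + 2*(-5)*(10 - 5)) = 8 + ((3836 + 5671) + 2*(-5)*5) = 8 + (9507 - 50) = 8 + 9457 = 9465)
(s + g) - 28352 = (9465 + 5346) - 28352 = 14811 - 28352 = -13541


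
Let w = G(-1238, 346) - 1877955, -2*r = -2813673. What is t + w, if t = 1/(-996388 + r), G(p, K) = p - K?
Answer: -1542907926481/820897 ≈ -1.8795e+6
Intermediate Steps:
r = 2813673/2 (r = -½*(-2813673) = 2813673/2 ≈ 1.4068e+6)
t = 2/820897 (t = 1/(-996388 + 2813673/2) = 1/(820897/2) = 2/820897 ≈ 2.4364e-6)
w = -1879539 (w = (-1238 - 1*346) - 1877955 = (-1238 - 346) - 1877955 = -1584 - 1877955 = -1879539)
t + w = 2/820897 - 1879539 = -1542907926481/820897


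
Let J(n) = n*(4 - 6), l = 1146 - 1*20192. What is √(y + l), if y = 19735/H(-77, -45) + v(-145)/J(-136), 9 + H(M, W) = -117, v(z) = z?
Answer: I*√39158776769/1428 ≈ 138.58*I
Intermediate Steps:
l = -19046 (l = 1146 - 20192 = -19046)
J(n) = -2*n (J(n) = n*(-2) = -2*n)
H(M, W) = -126 (H(M, W) = -9 - 117 = -126)
y = -2693095/17136 (y = 19735/(-126) - 145/((-2*(-136))) = 19735*(-1/126) - 145/272 = -19735/126 - 145*1/272 = -19735/126 - 145/272 = -2693095/17136 ≈ -157.16)
√(y + l) = √(-2693095/17136 - 19046) = √(-329065351/17136) = I*√39158776769/1428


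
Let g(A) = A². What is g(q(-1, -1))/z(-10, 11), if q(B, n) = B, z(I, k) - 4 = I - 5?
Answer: -1/11 ≈ -0.090909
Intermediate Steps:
z(I, k) = -1 + I (z(I, k) = 4 + (I - 5) = 4 + (-5 + I) = -1 + I)
g(q(-1, -1))/z(-10, 11) = (-1)²/(-1 - 10) = 1/(-11) = 1*(-1/11) = -1/11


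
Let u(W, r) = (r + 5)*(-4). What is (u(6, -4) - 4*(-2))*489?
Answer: 1956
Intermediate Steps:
u(W, r) = -20 - 4*r (u(W, r) = (5 + r)*(-4) = -20 - 4*r)
(u(6, -4) - 4*(-2))*489 = ((-20 - 4*(-4)) - 4*(-2))*489 = ((-20 + 16) + 8)*489 = (-4 + 8)*489 = 4*489 = 1956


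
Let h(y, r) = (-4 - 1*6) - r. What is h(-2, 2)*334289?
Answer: -4011468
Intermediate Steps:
h(y, r) = -10 - r (h(y, r) = (-4 - 6) - r = -10 - r)
h(-2, 2)*334289 = (-10 - 1*2)*334289 = (-10 - 2)*334289 = -12*334289 = -4011468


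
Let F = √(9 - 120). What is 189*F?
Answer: 189*I*√111 ≈ 1991.2*I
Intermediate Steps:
F = I*√111 (F = √(-111) = I*√111 ≈ 10.536*I)
189*F = 189*(I*√111) = 189*I*√111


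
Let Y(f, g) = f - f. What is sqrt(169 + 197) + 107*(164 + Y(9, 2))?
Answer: 17548 + sqrt(366) ≈ 17567.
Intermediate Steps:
Y(f, g) = 0
sqrt(169 + 197) + 107*(164 + Y(9, 2)) = sqrt(169 + 197) + 107*(164 + 0) = sqrt(366) + 107*164 = sqrt(366) + 17548 = 17548 + sqrt(366)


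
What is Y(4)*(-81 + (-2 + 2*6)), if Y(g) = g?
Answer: -284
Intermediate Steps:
Y(4)*(-81 + (-2 + 2*6)) = 4*(-81 + (-2 + 2*6)) = 4*(-81 + (-2 + 12)) = 4*(-81 + 10) = 4*(-71) = -284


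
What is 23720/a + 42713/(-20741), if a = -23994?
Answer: -758416121/248829777 ≈ -3.0479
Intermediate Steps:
23720/a + 42713/(-20741) = 23720/(-23994) + 42713/(-20741) = 23720*(-1/23994) + 42713*(-1/20741) = -11860/11997 - 42713/20741 = -758416121/248829777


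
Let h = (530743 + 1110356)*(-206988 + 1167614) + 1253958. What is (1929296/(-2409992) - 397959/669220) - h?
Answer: -317822023788548384151391/201601855780 ≈ -1.5765e+12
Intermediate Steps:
h = 1576483621932 (h = 1641099*960626 + 1253958 = 1576482367974 + 1253958 = 1576483621932)
(1929296/(-2409992) - 397959/669220) - h = (1929296/(-2409992) - 397959/669220) - 1*1576483621932 = (1929296*(-1/2409992) - 397959*1/669220) - 1576483621932 = (-241162/301249 - 397959/669220) - 1576483621932 = -281275184431/201601855780 - 1576483621932 = -317822023788548384151391/201601855780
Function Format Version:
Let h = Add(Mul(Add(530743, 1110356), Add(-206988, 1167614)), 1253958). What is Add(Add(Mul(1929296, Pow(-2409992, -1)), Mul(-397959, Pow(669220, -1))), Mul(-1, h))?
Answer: Rational(-317822023788548384151391, 201601855780) ≈ -1.5765e+12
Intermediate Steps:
h = 1576483621932 (h = Add(Mul(1641099, 960626), 1253958) = Add(1576482367974, 1253958) = 1576483621932)
Add(Add(Mul(1929296, Pow(-2409992, -1)), Mul(-397959, Pow(669220, -1))), Mul(-1, h)) = Add(Add(Mul(1929296, Pow(-2409992, -1)), Mul(-397959, Pow(669220, -1))), Mul(-1, 1576483621932)) = Add(Add(Mul(1929296, Rational(-1, 2409992)), Mul(-397959, Rational(1, 669220))), -1576483621932) = Add(Add(Rational(-241162, 301249), Rational(-397959, 669220)), -1576483621932) = Add(Rational(-281275184431, 201601855780), -1576483621932) = Rational(-317822023788548384151391, 201601855780)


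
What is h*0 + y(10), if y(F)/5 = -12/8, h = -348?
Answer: -15/2 ≈ -7.5000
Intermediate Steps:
y(F) = -15/2 (y(F) = 5*(-12/8) = 5*(-12*⅛) = 5*(-3/2) = -15/2)
h*0 + y(10) = -348*0 - 15/2 = 0 - 15/2 = -15/2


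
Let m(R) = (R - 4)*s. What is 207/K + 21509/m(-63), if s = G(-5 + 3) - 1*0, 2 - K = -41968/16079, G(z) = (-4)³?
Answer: 7933176899/158926144 ≈ 49.917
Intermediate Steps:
G(z) = -64
K = 74126/16079 (K = 2 - (-41968)/16079 = 2 - 1*(-41968/16079) = 2 + 41968/16079 = 74126/16079 ≈ 4.6101)
s = -64 (s = -64 - 1*0 = -64 + 0 = -64)
m(R) = 256 - 64*R (m(R) = (R - 4)*(-64) = (-4 + R)*(-64) = 256 - 64*R)
207/K + 21509/m(-63) = 207/(74126/16079) + 21509/(256 - 64*(-63)) = 207*(16079/74126) + 21509/(256 + 4032) = 3328353/74126 + 21509/4288 = 7933176899/158926144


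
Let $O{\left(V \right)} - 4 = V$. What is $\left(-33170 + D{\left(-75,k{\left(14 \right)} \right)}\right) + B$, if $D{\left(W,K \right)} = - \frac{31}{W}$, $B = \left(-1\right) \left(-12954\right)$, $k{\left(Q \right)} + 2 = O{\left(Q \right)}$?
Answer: $- \frac{1516169}{75} \approx -20216.0$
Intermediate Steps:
$O{\left(V \right)} = 4 + V$
$k{\left(Q \right)} = 2 + Q$ ($k{\left(Q \right)} = -2 + \left(4 + Q\right) = 2 + Q$)
$B = 12954$
$\left(-33170 + D{\left(-75,k{\left(14 \right)} \right)}\right) + B = \left(-33170 - \frac{31}{-75}\right) + 12954 = \left(-33170 - - \frac{31}{75}\right) + 12954 = \left(-33170 + \frac{31}{75}\right) + 12954 = - \frac{2487719}{75} + 12954 = - \frac{1516169}{75}$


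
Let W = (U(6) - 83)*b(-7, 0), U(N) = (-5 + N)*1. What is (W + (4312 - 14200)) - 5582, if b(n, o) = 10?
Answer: -16290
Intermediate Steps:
U(N) = -5 + N
W = -820 (W = ((-5 + 6) - 83)*10 = (1 - 83)*10 = -82*10 = -820)
(W + (4312 - 14200)) - 5582 = (-820 + (4312 - 14200)) - 5582 = (-820 - 9888) - 5582 = -10708 - 5582 = -16290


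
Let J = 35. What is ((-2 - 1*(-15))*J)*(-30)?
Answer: -13650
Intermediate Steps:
((-2 - 1*(-15))*J)*(-30) = ((-2 - 1*(-15))*35)*(-30) = ((-2 + 15)*35)*(-30) = (13*35)*(-30) = 455*(-30) = -13650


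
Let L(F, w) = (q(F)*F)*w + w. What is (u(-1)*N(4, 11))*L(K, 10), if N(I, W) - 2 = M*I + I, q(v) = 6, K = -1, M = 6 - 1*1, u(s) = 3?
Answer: -3900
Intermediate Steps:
M = 5 (M = 6 - 1 = 5)
L(F, w) = w + 6*F*w (L(F, w) = (6*F)*w + w = 6*F*w + w = w + 6*F*w)
N(I, W) = 2 + 6*I (N(I, W) = 2 + (5*I + I) = 2 + 6*I)
(u(-1)*N(4, 11))*L(K, 10) = (3*(2 + 6*4))*(10*(1 + 6*(-1))) = (3*(2 + 24))*(10*(1 - 6)) = (3*26)*(10*(-5)) = 78*(-50) = -3900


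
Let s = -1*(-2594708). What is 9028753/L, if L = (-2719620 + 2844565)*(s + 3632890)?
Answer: 9028753/778107232110 ≈ 1.1603e-5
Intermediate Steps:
s = 2594708
L = 778107232110 (L = (-2719620 + 2844565)*(2594708 + 3632890) = 124945*6227598 = 778107232110)
9028753/L = 9028753/778107232110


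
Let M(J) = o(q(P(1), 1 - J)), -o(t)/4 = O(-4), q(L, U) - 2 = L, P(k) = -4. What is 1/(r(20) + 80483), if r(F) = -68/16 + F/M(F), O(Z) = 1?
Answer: 4/321895 ≈ 1.2426e-5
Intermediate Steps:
q(L, U) = 2 + L
o(t) = -4 (o(t) = -4*1 = -4)
M(J) = -4
r(F) = -17/4 - F/4 (r(F) = -68/16 + F/(-4) = -68*1/16 + F*(-¼) = -17/4 - F/4)
1/(r(20) + 80483) = 1/((-17/4 - ¼*20) + 80483) = 1/((-17/4 - 5) + 80483) = 1/(-37/4 + 80483) = 1/(321895/4) = 4/321895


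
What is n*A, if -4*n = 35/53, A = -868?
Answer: 7595/53 ≈ 143.30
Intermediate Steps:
n = -35/212 (n = -35/(4*53) = -1/4*35/53 = -35/212 ≈ -0.16509)
n*A = -35/212*(-868) = 7595/53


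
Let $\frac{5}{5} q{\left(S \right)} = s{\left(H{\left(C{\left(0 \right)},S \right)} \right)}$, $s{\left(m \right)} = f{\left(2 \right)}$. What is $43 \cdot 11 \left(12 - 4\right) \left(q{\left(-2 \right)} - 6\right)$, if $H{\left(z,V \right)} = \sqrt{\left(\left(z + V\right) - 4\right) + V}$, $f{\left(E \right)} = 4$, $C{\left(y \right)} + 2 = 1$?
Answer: $-7568$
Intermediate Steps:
$C{\left(y \right)} = -1$ ($C{\left(y \right)} = -2 + 1 = -1$)
$H{\left(z,V \right)} = \sqrt{-4 + z + 2 V}$ ($H{\left(z,V \right)} = \sqrt{\left(\left(V + z\right) - 4\right) + V} = \sqrt{\left(-4 + V + z\right) + V} = \sqrt{-4 + z + 2 V}$)
$s{\left(m \right)} = 4$
$q{\left(S \right)} = 4$
$43 \cdot 11 \left(12 - 4\right) \left(q{\left(-2 \right)} - 6\right) = 43 \cdot 11 \left(12 - 4\right) \left(4 - 6\right) = 473 \cdot 8 \left(-2\right) = 473 \left(-16\right) = -7568$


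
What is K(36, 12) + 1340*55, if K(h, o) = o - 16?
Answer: 73696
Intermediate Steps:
K(h, o) = -16 + o
K(36, 12) + 1340*55 = (-16 + 12) + 1340*55 = -4 + 73700 = 73696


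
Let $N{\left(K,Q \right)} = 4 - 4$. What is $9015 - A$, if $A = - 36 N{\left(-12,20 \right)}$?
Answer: $9015$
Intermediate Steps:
$N{\left(K,Q \right)} = 0$
$A = 0$ ($A = \left(-36\right) 0 = 0$)
$9015 - A = 9015 - 0 = 9015 + 0 = 9015$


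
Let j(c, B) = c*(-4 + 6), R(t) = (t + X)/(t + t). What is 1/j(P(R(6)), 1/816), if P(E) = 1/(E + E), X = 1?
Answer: 7/12 ≈ 0.58333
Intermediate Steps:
R(t) = (1 + t)/(2*t) (R(t) = (t + 1)/(t + t) = (1 + t)/((2*t)) = (1 + t)*(1/(2*t)) = (1 + t)/(2*t))
P(E) = 1/(2*E)
j(c, B) = 2*c (j(c, B) = c*2 = 2*c)
1/j(P(R(6)), 1/816) = 1/(2*(1/(2*(((1/2)*(1 + 6)/6))))) = 1/(2*(1/(2*(((1/2)*(1/6)*7))))) = 1/(2*(1/(2*(7/12)))) = 1/(2*((1/2)*(12/7))) = 1/(2*(6/7)) = 1/(12/7) = 7/12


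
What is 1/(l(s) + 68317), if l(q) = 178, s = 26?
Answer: 1/68495 ≈ 1.4600e-5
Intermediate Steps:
1/(l(s) + 68317) = 1/(178 + 68317) = 1/68495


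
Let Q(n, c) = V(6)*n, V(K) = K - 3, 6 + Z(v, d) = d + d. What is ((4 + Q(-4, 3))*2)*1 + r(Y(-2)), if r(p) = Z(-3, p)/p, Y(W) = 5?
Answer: -76/5 ≈ -15.200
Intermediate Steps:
Z(v, d) = -6 + 2*d (Z(v, d) = -6 + (d + d) = -6 + 2*d)
V(K) = -3 + K
r(p) = (-6 + 2*p)/p
Q(n, c) = 3*n (Q(n, c) = (-3 + 6)*n = 3*n)
((4 + Q(-4, 3))*2)*1 + r(Y(-2)) = ((4 + 3*(-4))*2)*1 + (2 - 6/5) = ((4 - 12)*2)*1 + (2 - 6*⅕) = -8*2*1 + (2 - 6/5) = -16*1 + ⅘ = -16 + ⅘ = -76/5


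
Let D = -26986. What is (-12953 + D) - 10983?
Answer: -50922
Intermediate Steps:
(-12953 + D) - 10983 = (-12953 - 26986) - 10983 = -39939 - 10983 = -50922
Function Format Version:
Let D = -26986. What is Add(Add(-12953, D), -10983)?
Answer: -50922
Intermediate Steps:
Add(Add(-12953, D), -10983) = Add(Add(-12953, -26986), -10983) = Add(-39939, -10983) = -50922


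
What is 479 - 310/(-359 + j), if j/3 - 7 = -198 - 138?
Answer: 322522/673 ≈ 479.23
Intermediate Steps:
j = -987 (j = 21 + 3*(-198 - 138) = 21 + 3*(-336) = 21 - 1008 = -987)
479 - 310/(-359 + j) = 479 - 310/(-359 - 987) = 479 - 310/(-1346) = 479 - 1/1346*(-310) = 479 + 155/673 = 322522/673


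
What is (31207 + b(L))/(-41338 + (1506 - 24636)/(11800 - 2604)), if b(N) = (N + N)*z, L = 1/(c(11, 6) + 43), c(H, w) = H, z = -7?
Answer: -3874192036/5132259603 ≈ -0.75487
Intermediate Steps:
L = 1/54 (L = 1/(11 + 43) = 1/54 ≈ 0.018519)
b(N) = -14*N (b(N) = (N + N)*(-7) = (2*N)*(-7) = -14*N)
(31207 + b(L))/(-41338 + (1506 - 24636)/(11800 - 2604)) = (31207 - 14*1/54)/(-41338 + (1506 - 24636)/(11800 - 2604)) = (31207 - 7/27)/(-41338 - 23130/9196) = 842582/(27*(-41338 - 23130*1/9196)) = 842582/(27*(-41338 - 11565/4598)) = 842582/(27*(-190083689/4598)) = (842582/27)*(-4598/190083689) = -3874192036/5132259603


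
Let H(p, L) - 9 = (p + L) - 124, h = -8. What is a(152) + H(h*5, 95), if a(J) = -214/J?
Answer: -4667/76 ≈ -61.408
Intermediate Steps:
H(p, L) = -115 + L + p (H(p, L) = 9 + ((p + L) - 124) = 9 + ((L + p) - 124) = 9 + (-124 + L + p) = -115 + L + p)
a(152) + H(h*5, 95) = -214/152 + (-115 + 95 - 8*5) = -214*1/152 + (-115 + 95 - 40) = -107/76 - 60 = -4667/76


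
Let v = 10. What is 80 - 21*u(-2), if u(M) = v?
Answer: -130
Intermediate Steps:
u(M) = 10
80 - 21*u(-2) = 80 - 21*10 = 80 - 210 = -130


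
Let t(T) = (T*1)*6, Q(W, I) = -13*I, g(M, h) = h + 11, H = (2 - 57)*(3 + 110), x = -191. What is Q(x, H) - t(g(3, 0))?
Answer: 80729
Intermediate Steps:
H = -6215 (H = -55*113 = -6215)
g(M, h) = 11 + h
t(T) = 6*T (t(T) = T*6 = 6*T)
Q(x, H) - t(g(3, 0)) = -13*(-6215) - 6*(11 + 0) = 80795 - 6*11 = 80795 - 1*66 = 80795 - 66 = 80729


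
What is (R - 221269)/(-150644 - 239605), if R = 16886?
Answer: 204383/390249 ≈ 0.52372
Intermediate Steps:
(R - 221269)/(-150644 - 239605) = (16886 - 221269)/(-150644 - 239605) = -204383/(-390249) = -204383*(-1/390249) = 204383/390249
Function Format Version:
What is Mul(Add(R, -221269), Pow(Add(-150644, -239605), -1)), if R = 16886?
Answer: Rational(204383, 390249) ≈ 0.52372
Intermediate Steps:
Mul(Add(R, -221269), Pow(Add(-150644, -239605), -1)) = Mul(Add(16886, -221269), Pow(Add(-150644, -239605), -1)) = Mul(-204383, Pow(-390249, -1)) = Mul(-204383, Rational(-1, 390249)) = Rational(204383, 390249)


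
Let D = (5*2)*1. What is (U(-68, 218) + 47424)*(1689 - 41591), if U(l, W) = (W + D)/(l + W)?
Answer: -47309327476/25 ≈ -1.8924e+9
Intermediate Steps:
D = 10 (D = 10*1 = 10)
U(l, W) = (10 + W)/(W + l) (U(l, W) = (W + 10)/(l + W) = (10 + W)/(W + l))
(U(-68, 218) + 47424)*(1689 - 41591) = ((10 + 218)/(218 - 68) + 47424)*(1689 - 41591) = (228/150 + 47424)*(-39902) = ((1/150)*228 + 47424)*(-39902) = (38/25 + 47424)*(-39902) = (1185638/25)*(-39902) = -47309327476/25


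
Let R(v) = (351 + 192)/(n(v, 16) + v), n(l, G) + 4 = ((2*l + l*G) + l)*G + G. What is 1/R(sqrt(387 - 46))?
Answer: 4/181 + 305*sqrt(341)/543 ≈ 10.394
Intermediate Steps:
n(l, G) = -4 + G + G*(3*l + G*l) (n(l, G) = -4 + (((2*l + l*G) + l)*G + G) = -4 + (((2*l + G*l) + l)*G + G) = -4 + ((3*l + G*l)*G + G) = -4 + (G*(3*l + G*l) + G) = -4 + (G + G*(3*l + G*l)) = -4 + G + G*(3*l + G*l))
R(v) = 543/(12 + 305*v) (R(v) = (351 + 192)/((-4 + 16 + v*16**2 + 3*16*v) + v) = 543/((-4 + 16 + v*256 + 48*v) + v) = 543/((-4 + 16 + 256*v + 48*v) + v) = 543/((12 + 304*v) + v) = 543/(12 + 305*v))
1/R(sqrt(387 - 46)) = 1/(543/(12 + 305*sqrt(387 - 46))) = 1/(543/(12 + 305*sqrt(341))) = 4/181 + 305*sqrt(341)/543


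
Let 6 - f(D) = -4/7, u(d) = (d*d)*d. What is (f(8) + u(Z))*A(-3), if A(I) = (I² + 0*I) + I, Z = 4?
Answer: 2964/7 ≈ 423.43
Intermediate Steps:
A(I) = I + I² (A(I) = (I² + 0) + I = I² + I = I + I²)
u(d) = d³ (u(d) = d²*d = d³)
f(D) = 46/7 (f(D) = 6 - (-4)/7 = 6 - 1*(-4/7) = 6 + 4/7 = 46/7)
(f(8) + u(Z))*A(-3) = (46/7 + 4³)*(-3*(1 - 3)) = (46/7 + 64)*(-3*(-2)) = (494/7)*6 = 2964/7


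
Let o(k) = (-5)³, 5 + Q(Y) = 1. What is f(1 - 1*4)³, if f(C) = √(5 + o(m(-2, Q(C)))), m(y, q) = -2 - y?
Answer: -240*I*√30 ≈ -1314.5*I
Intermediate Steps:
Q(Y) = -4 (Q(Y) = -5 + 1 = -4)
o(k) = -125
f(C) = 2*I*√30 (f(C) = √(5 - 125) = √(-120) = 2*I*√30)
f(1 - 1*4)³ = (2*I*√30)³ = -240*I*√30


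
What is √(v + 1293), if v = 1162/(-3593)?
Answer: √16688001091/3593 ≈ 35.954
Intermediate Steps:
v = -1162/3593 (v = 1162*(-1/3593) = -1162/3593 ≈ -0.32341)
√(v + 1293) = √(-1162/3593 + 1293) = √(4644587/3593) = √16688001091/3593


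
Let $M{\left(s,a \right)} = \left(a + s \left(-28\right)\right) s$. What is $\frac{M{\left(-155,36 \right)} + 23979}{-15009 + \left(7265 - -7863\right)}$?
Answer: $- \frac{654301}{119} \approx -5498.3$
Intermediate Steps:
$M{\left(s,a \right)} = s \left(a - 28 s\right)$ ($M{\left(s,a \right)} = \left(a - 28 s\right) s = s \left(a - 28 s\right)$)
$\frac{M{\left(-155,36 \right)} + 23979}{-15009 + \left(7265 - -7863\right)} = \frac{- 155 \left(36 - -4340\right) + 23979}{-15009 + \left(7265 - -7863\right)} = \frac{- 155 \left(36 + 4340\right) + 23979}{-15009 + \left(7265 + 7863\right)} = \frac{\left(-155\right) 4376 + 23979}{-15009 + 15128} = \frac{-678280 + 23979}{119} = \left(-654301\right) \frac{1}{119} = - \frac{654301}{119}$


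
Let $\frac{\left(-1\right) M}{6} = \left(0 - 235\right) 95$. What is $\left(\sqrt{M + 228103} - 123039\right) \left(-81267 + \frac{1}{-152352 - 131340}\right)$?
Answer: $\frac{945546420735945}{94564} - \frac{23054797765 \sqrt{362053}}{283692} \approx 9.9501 \cdot 10^{9}$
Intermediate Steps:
$M = 133950$ ($M = - 6 \left(0 - 235\right) 95 = - 6 \left(\left(-235\right) 95\right) = \left(-6\right) \left(-22325\right) = 133950$)
$\left(\sqrt{M + 228103} - 123039\right) \left(-81267 + \frac{1}{-152352 - 131340}\right) = \left(\sqrt{133950 + 228103} - 123039\right) \left(-81267 + \frac{1}{-152352 - 131340}\right) = \left(\sqrt{362053} - 123039\right) \left(-81267 + \frac{1}{-283692}\right) = \left(-123039 + \sqrt{362053}\right) \left(-81267 - \frac{1}{283692}\right) = \left(-123039 + \sqrt{362053}\right) \left(- \frac{23054797765}{283692}\right) = \frac{945546420735945}{94564} - \frac{23054797765 \sqrt{362053}}{283692}$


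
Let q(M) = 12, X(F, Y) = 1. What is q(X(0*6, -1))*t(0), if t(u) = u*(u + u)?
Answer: 0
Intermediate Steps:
t(u) = 2*u² (t(u) = u*(2*u) = 2*u²)
q(X(0*6, -1))*t(0) = 12*(2*0²) = 12*(2*0) = 12*0 = 0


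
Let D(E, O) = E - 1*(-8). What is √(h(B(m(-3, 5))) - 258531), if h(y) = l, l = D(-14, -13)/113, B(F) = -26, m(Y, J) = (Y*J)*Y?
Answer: 3*I*√366798113/113 ≈ 508.46*I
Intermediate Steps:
m(Y, J) = J*Y² (m(Y, J) = (J*Y)*Y = J*Y²)
D(E, O) = 8 + E (D(E, O) = E + 8 = 8 + E)
l = -6/113 (l = (8 - 14)/113 = -6*1/113 = -6/113 ≈ -0.053097)
h(y) = -6/113
√(h(B(m(-3, 5))) - 258531) = √(-6/113 - 258531) = √(-29214009/113) = 3*I*√366798113/113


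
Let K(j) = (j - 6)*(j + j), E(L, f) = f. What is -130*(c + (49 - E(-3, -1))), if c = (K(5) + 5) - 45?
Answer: 0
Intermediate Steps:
K(j) = 2*j*(-6 + j) (K(j) = (-6 + j)*(2*j) = 2*j*(-6 + j))
c = -50 (c = (2*5*(-6 + 5) + 5) - 45 = (2*5*(-1) + 5) - 45 = (-10 + 5) - 45 = -5 - 45 = -50)
-130*(c + (49 - E(-3, -1))) = -130*(-50 + (49 - 1*(-1))) = -130*(-50 + (49 + 1)) = -130*(-50 + 50) = -130*0 = 0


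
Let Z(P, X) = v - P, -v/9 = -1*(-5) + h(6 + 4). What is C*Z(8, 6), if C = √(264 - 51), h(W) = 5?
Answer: -98*√213 ≈ -1430.3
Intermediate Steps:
v = -90 (v = -9*(-1*(-5) + 5) = -9*(5 + 5) = -9*10 = -90)
Z(P, X) = -90 - P
C = √213 ≈ 14.595
C*Z(8, 6) = √213*(-90 - 1*8) = √213*(-90 - 8) = √213*(-98) = -98*√213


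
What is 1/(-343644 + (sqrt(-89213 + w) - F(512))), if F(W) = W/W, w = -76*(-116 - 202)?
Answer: -68729/23618390214 - I*sqrt(65045)/118091951070 ≈ -2.91e-6 - 2.1597e-9*I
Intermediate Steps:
w = 24168 (w = -76*(-318) = 24168)
F(W) = 1
1/(-343644 + (sqrt(-89213 + w) - F(512))) = 1/(-343644 + (sqrt(-89213 + 24168) - 1*1)) = 1/(-343644 + (sqrt(-65045) - 1)) = 1/(-343644 + (I*sqrt(65045) - 1)) = 1/(-343644 + (-1 + I*sqrt(65045))) = 1/(-343645 + I*sqrt(65045))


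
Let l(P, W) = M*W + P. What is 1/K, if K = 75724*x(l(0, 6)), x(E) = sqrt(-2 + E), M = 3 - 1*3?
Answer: -I*sqrt(2)/151448 ≈ -9.3379e-6*I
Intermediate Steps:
M = 0 (M = 3 - 3 = 0)
l(P, W) = P (l(P, W) = 0*W + P = 0 + P = P)
K = 75724*I*sqrt(2) (K = 75724*sqrt(-2 + 0) = 75724*sqrt(-2) = 75724*(I*sqrt(2)) = 75724*I*sqrt(2) ≈ 1.0709e+5*I)
1/K = 1/(75724*I*sqrt(2)) = -I*sqrt(2)/151448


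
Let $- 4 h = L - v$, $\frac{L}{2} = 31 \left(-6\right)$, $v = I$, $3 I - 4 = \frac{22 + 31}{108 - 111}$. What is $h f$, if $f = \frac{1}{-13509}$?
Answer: $- \frac{3307}{486324} \approx -0.0068$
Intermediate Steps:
$f = - \frac{1}{13509} \approx -7.4025 \cdot 10^{-5}$
$I = - \frac{41}{9}$ ($I = \frac{4}{3} + \frac{\left(22 + 31\right) \frac{1}{108 - 111}}{3} = \frac{4}{3} + \frac{53 \frac{1}{-3}}{3} = \frac{4}{3} + \frac{53 \left(- \frac{1}{3}\right)}{3} = \frac{4}{3} + \frac{1}{3} \left(- \frac{53}{3}\right) = \frac{4}{3} - \frac{53}{9} = - \frac{41}{9} \approx -4.5556$)
$v = - \frac{41}{9} \approx -4.5556$
$L = -372$ ($L = 2 \cdot 31 \left(-6\right) = 2 \left(-186\right) = -372$)
$h = \frac{3307}{36}$ ($h = - \frac{-372 - - \frac{41}{9}}{4} = - \frac{-372 + \frac{41}{9}}{4} = \left(- \frac{1}{4}\right) \left(- \frac{3307}{9}\right) = \frac{3307}{36} \approx 91.861$)
$h f = \frac{3307}{36} \left(- \frac{1}{13509}\right) = - \frac{3307}{486324}$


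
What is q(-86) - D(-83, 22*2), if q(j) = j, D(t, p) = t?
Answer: -3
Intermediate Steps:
q(-86) - D(-83, 22*2) = -86 - 1*(-83) = -86 + 83 = -3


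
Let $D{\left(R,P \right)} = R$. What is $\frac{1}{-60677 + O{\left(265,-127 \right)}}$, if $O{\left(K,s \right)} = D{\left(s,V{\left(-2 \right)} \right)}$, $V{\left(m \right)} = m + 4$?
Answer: $- \frac{1}{60804} \approx -1.6446 \cdot 10^{-5}$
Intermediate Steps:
$V{\left(m \right)} = 4 + m$
$O{\left(K,s \right)} = s$
$\frac{1}{-60677 + O{\left(265,-127 \right)}} = \frac{1}{-60677 - 127} = \frac{1}{-60804} = - \frac{1}{60804}$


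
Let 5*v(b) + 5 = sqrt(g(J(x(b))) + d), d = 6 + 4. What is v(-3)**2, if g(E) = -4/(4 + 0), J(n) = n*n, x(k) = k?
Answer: 4/25 ≈ 0.16000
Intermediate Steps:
J(n) = n**2
g(E) = -1 (g(E) = -4/4 = (1/4)*(-4) = -1)
d = 10
v(b) = -2/5 (v(b) = -1 + sqrt(-1 + 10)/5 = -1 + sqrt(9)/5 = -1 + (1/5)*3 = -1 + 3/5 = -2/5)
v(-3)**2 = (-2/5)**2 = 4/25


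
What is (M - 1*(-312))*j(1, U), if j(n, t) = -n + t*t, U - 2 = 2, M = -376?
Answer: -960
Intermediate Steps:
U = 4 (U = 2 + 2 = 4)
j(n, t) = t² - n (j(n, t) = -n + t² = t² - n)
(M - 1*(-312))*j(1, U) = (-376 - 1*(-312))*(4² - 1*1) = (-376 + 312)*(16 - 1) = -64*15 = -960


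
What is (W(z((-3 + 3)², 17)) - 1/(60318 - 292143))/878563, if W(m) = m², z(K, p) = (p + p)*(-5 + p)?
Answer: 38590516801/203672867475 ≈ 0.18947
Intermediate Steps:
z(K, p) = 2*p*(-5 + p) (z(K, p) = (2*p)*(-5 + p) = 2*p*(-5 + p))
(W(z((-3 + 3)², 17)) - 1/(60318 - 292143))/878563 = ((2*17*(-5 + 17))² - 1/(60318 - 292143))/878563 = ((2*17*12)² - 1/(-231825))*(1/878563) = (408² - 1*(-1/231825))*(1/878563) = (166464 + 1/231825)*(1/878563) = (38590516801/231825)*(1/878563) = 38590516801/203672867475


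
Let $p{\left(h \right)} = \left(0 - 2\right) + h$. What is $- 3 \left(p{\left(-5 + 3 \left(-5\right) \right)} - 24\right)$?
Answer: $138$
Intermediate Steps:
$p{\left(h \right)} = -2 + h$
$- 3 \left(p{\left(-5 + 3 \left(-5\right) \right)} - 24\right) = - 3 \left(\left(-2 + \left(-5 + 3 \left(-5\right)\right)\right) - 24\right) = - 3 \left(\left(-2 - 20\right) - 24\right) = - 3 \left(-22 - 24\right) = \left(-3\right) \left(-46\right) = 138$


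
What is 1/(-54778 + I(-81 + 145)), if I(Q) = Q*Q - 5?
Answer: -1/50687 ≈ -1.9729e-5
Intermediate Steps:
I(Q) = -5 + Q² (I(Q) = Q² - 5 = -5 + Q²)
1/(-54778 + I(-81 + 145)) = 1/(-54778 + (-5 + (-81 + 145)²)) = 1/(-54778 + (-5 + 64²)) = 1/(-54778 + (-5 + 4096)) = 1/(-54778 + 4091) = 1/(-50687) = -1/50687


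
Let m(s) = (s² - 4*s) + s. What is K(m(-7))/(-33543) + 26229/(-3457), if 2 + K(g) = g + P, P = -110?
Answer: -293218051/38652717 ≈ -7.5860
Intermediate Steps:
m(s) = s² - 3*s
K(g) = -112 + g (K(g) = -2 + (g - 110) = -2 + (-110 + g) = -112 + g)
K(m(-7))/(-33543) + 26229/(-3457) = (-112 - 7*(-3 - 7))/(-33543) + 26229/(-3457) = (-112 - 7*(-10))*(-1/33543) + 26229*(-1/3457) = (-112 + 70)*(-1/33543) - 26229/3457 = -42*(-1/33543) - 26229/3457 = 14/11181 - 26229/3457 = -293218051/38652717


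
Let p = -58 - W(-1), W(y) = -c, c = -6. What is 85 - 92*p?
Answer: 5973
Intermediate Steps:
W(y) = 6 (W(y) = -1*(-6) = 6)
p = -64 (p = -58 - 1*6 = -58 - 6 = -64)
85 - 92*p = 85 - 92*(-64) = 85 + 5888 = 5973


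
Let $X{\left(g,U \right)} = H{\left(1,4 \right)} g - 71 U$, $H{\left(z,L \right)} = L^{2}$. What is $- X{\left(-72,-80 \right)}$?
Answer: $-4528$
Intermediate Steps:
$X{\left(g,U \right)} = - 71 U + 16 g$ ($X{\left(g,U \right)} = 4^{2} g - 71 U = 16 g - 71 U = - 71 U + 16 g$)
$- X{\left(-72,-80 \right)} = - (\left(-71\right) \left(-80\right) + 16 \left(-72\right)) = - (5680 - 1152) = \left(-1\right) 4528 = -4528$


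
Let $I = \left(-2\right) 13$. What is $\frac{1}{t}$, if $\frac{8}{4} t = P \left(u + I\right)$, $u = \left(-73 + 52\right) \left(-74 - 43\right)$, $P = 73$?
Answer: $\frac{2}{177463} \approx 1.127 \cdot 10^{-5}$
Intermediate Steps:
$u = 2457$ ($u = \left(-21\right) \left(-117\right) = 2457$)
$I = -26$
$t = \frac{177463}{2}$ ($t = \frac{73 \left(2457 - 26\right)}{2} = \frac{73 \cdot 2431}{2} = \frac{1}{2} \cdot 177463 = \frac{177463}{2} \approx 88732.0$)
$\frac{1}{t} = \frac{1}{\frac{177463}{2}} = \frac{2}{177463}$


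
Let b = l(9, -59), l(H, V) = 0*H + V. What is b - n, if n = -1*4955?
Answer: 4896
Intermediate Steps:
l(H, V) = V (l(H, V) = 0 + V = V)
b = -59
n = -4955
b - n = -59 - 1*(-4955) = -59 + 4955 = 4896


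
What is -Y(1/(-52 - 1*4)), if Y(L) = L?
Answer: 1/56 ≈ 0.017857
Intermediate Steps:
-Y(1/(-52 - 1*4)) = -1/(-52 - 1*4) = -1/(-52 - 4) = -1/(-56) = -1*(-1/56) = 1/56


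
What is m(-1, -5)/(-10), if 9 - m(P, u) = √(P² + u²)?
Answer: -9/10 + √26/10 ≈ -0.39010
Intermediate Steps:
m(P, u) = 9 - √(P² + u²)
m(-1, -5)/(-10) = (9 - √((-1)² + (-5)²))/(-10) = (9 - √(1 + 25))*(-⅒) = (9 - √26)*(-⅒) = -9/10 + √26/10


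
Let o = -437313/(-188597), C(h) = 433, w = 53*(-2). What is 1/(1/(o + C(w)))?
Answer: 82099814/188597 ≈ 435.32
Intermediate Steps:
w = -106
o = 437313/188597 (o = -437313*(-1/188597) = 437313/188597 ≈ 2.3188)
1/(1/(o + C(w))) = 1/(1/(437313/188597 + 433)) = 1/(1/(82099814/188597)) = 1/(188597/82099814) = 82099814/188597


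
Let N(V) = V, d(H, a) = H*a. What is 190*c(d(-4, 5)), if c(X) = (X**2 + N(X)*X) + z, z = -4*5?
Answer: 148200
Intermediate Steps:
z = -20
c(X) = -20 + 2*X**2 (c(X) = (X**2 + X*X) - 20 = (X**2 + X**2) - 20 = 2*X**2 - 20 = -20 + 2*X**2)
190*c(d(-4, 5)) = 190*(-20 + 2*(-4*5)**2) = 190*(-20 + 2*(-20)**2) = 190*(-20 + 2*400) = 190*(-20 + 800) = 190*780 = 148200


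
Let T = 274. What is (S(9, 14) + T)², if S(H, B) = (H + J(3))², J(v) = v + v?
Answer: 249001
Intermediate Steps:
J(v) = 2*v
S(H, B) = (6 + H)² (S(H, B) = (H + 2*3)² = (H + 6)² = (6 + H)²)
(S(9, 14) + T)² = ((6 + 9)² + 274)² = (15² + 274)² = (225 + 274)² = 499² = 249001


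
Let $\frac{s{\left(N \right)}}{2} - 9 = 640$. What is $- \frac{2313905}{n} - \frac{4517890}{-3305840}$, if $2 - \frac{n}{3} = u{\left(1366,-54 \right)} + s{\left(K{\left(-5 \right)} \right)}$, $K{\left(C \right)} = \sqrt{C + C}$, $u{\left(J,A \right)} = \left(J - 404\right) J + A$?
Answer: $\frac{1273850134049}{652242562584} \approx 1.953$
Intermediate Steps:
$u{\left(J,A \right)} = A + J \left(-404 + J\right)$ ($u{\left(J,A \right)} = \left(-404 + J\right) J + A = J \left(-404 + J\right) + A = A + J \left(-404 + J\right)$)
$K{\left(C \right)} = \sqrt{2} \sqrt{C}$ ($K{\left(C \right)} = \sqrt{2 C} = \sqrt{2} \sqrt{C}$)
$s{\left(N \right)} = 1298$ ($s{\left(N \right)} = 18 + 2 \cdot 640 = 18 + 1280 = 1298$)
$n = -3946002$ ($n = 6 - 3 \left(\left(-54 + 1366^{2} - 551864\right) + 1298\right) = 6 - 3 \left(\left(-54 + 1865956 - 551864\right) + 1298\right) = 6 - 3 \left(1314038 + 1298\right) = 6 - 3946008 = -3946002$)
$- \frac{2313905}{n} - \frac{4517890}{-3305840} = - \frac{2313905}{-3946002} - \frac{4517890}{-3305840} = \left(-2313905\right) \left(- \frac{1}{3946002}\right) - - \frac{451789}{330584} = \frac{2313905}{3946002} + \frac{451789}{330584} = \frac{1273850134049}{652242562584}$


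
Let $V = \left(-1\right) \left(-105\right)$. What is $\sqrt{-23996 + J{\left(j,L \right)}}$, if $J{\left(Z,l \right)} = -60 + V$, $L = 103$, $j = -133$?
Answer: $i \sqrt{23951} \approx 154.76 i$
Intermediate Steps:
$V = 105$
$J{\left(Z,l \right)} = 45$ ($J{\left(Z,l \right)} = -60 + 105 = 45$)
$\sqrt{-23996 + J{\left(j,L \right)}} = \sqrt{-23996 + 45} = \sqrt{-23951} = i \sqrt{23951}$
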